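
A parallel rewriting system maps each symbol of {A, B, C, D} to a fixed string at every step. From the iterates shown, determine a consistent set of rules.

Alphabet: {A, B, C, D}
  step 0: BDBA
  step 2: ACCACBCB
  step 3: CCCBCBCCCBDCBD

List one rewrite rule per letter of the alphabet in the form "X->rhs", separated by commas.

A->CC, B->D, C->CB, D->A

  step 2 ⇒ step 3: ACCACBCB ⇒ CC·CB·CB·CC·CB·D·CB·D
    A ↦ CC
    B ↦ D
    C ↦ CB
    D ↦ A  (constrained at step 0)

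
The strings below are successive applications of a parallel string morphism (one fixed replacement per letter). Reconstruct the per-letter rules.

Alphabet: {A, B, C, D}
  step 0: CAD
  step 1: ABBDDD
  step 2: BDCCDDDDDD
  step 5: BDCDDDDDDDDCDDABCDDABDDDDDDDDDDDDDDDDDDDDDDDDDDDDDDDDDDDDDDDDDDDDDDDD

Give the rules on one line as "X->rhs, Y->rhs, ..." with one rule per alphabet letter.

  step 1 ⇒ step 2: ABBDDD ⇒ BD·C·C·DD·DD·DD
    A ↦ BD
    B ↦ C
    D ↦ DD
  step 0 ⇒ step 1: CAD ⇒ AB·BD·DD
    C ↦ AB

A->BD, B->C, C->AB, D->DD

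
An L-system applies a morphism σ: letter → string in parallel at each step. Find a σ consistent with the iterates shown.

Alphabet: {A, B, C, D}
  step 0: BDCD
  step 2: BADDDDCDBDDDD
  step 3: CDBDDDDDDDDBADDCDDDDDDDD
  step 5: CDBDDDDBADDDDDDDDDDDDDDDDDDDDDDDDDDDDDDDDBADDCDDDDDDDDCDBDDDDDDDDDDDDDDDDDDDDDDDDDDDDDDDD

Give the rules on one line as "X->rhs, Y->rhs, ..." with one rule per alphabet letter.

A->DB, B->C, C->BA, D->DD

  step 2 ⇒ step 3: BADDDDCDBDDDD ⇒ C·DB·DD·DD·DD·DD·BA·DD·C·DD·DD·DD·DD
    A ↦ DB
    B ↦ C
    C ↦ BA
    D ↦ DD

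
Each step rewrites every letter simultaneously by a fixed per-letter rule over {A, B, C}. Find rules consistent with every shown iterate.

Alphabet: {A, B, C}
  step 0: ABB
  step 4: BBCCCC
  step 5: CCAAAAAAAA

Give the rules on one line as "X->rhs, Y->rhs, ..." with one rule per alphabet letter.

A->B, B->C, C->AA

  step 4 ⇒ step 5: BBCCCC ⇒ C·C·AA·AA·AA·AA
    B ↦ C
    C ↦ AA
    A ↦ B  (constrained at step 0)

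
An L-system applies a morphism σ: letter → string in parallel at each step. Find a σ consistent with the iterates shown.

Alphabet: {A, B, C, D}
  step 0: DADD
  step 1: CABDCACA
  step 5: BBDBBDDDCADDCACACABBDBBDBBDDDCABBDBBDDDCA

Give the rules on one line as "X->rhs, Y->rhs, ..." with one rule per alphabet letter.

A->BD, B->D, C->B, D->CA

  step 0 ⇒ step 1: DADD ⇒ CA·BD·CA·CA
    A ↦ BD
    D ↦ CA
    B ↦ D  (constrained at step 1)
    C ↦ B  (constrained at step 1)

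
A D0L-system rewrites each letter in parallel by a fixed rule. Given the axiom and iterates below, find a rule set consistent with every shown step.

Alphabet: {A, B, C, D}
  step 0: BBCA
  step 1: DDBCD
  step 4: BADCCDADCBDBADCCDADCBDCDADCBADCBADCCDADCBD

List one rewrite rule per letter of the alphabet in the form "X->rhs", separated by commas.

  step 0 ⇒ step 1: BBCA ⇒ D·D·B·CD
    A ↦ CD
    B ↦ D
    C ↦ B
    D ↦ ADC  (constrained at step 1)

A->CD, B->D, C->B, D->ADC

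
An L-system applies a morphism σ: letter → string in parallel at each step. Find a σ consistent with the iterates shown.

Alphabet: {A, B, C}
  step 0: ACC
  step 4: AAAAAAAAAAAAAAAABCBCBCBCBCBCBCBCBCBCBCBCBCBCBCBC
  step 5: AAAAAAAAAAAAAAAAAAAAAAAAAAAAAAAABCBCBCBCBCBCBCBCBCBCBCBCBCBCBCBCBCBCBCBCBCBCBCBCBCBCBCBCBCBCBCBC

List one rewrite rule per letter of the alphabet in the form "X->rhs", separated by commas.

  step 4 ⇒ step 5: AAAAAAAAAAAAAAAABCBCBCBCBCBCBCBCBCBCBCBCBCBCBCBC ⇒ AA·AA·AA·AA·AA·AA·AA·AA·AA·AA·AA·AA·AA·AA·AA·AA·BC·BC·BC·BC·BC·BC·BC·BC·BC·BC·BC·BC·BC·BC·BC·BC·BC·BC·BC·BC·BC·BC·BC·BC·BC·BC·BC·BC·BC·BC·BC·BC
    A ↦ AA
    B ↦ BC
    C ↦ BC

A->AA, B->BC, C->BC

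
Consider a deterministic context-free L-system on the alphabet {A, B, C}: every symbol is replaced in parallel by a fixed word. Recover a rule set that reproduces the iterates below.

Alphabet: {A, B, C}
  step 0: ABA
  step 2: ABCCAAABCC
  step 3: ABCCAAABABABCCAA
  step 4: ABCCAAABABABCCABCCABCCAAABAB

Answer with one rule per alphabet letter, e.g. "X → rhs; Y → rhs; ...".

A->AB, B->CC, C->A

  step 3 ⇒ step 4: ABCCAAABABABCCAA ⇒ AB·CC·A·A·AB·AB·AB·CC·AB·CC·AB·CC·A·A·AB·AB
    A ↦ AB
    B ↦ CC
    C ↦ A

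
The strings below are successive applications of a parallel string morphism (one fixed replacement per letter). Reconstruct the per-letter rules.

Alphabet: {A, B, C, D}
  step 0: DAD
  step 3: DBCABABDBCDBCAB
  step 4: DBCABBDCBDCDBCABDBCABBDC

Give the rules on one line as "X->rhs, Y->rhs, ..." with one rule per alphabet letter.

  step 3 ⇒ step 4: DBCABABDBCDBCAB ⇒ DB·C·AB·BD·C·BD·C·DB·C·AB·DB·C·AB·BD·C
    A ↦ BD
    B ↦ C
    C ↦ AB
    D ↦ DB

A->BD, B->C, C->AB, D->DB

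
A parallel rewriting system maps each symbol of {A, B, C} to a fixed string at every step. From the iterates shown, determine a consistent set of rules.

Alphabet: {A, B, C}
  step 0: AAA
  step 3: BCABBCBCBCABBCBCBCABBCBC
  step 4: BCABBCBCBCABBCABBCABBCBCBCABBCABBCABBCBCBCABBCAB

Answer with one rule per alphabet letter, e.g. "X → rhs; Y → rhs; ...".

A->BC, B->BC, C->AB

  step 3 ⇒ step 4: BCABBCBCBCABBCBCBCABBCBC ⇒ BC·AB·BC·BC·BC·AB·BC·AB·BC·AB·BC·BC·BC·AB·BC·AB·BC·AB·BC·BC·BC·AB·BC·AB
    A ↦ BC
    B ↦ BC
    C ↦ AB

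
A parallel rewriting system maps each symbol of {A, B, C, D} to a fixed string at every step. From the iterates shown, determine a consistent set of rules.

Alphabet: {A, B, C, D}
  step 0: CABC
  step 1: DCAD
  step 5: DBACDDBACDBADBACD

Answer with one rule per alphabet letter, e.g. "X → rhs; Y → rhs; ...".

  step 0 ⇒ step 1: CABC ⇒ D·C·A·D
    A ↦ C
    B ↦ A
    C ↦ D
    D ↦ DB  (constrained at step 1)

A->C, B->A, C->D, D->DB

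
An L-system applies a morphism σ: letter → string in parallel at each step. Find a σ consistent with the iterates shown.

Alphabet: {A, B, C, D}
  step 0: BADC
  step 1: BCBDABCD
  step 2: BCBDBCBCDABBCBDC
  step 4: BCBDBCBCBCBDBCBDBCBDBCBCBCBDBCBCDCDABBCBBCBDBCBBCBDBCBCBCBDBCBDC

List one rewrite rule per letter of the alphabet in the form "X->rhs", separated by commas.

  step 1 ⇒ step 2: BCBDABCD ⇒ BCB·D·BCB·C·DAB·BCB·D·C
    A ↦ DAB
    B ↦ BCB
    C ↦ D
    D ↦ C

A->DAB, B->BCB, C->D, D->C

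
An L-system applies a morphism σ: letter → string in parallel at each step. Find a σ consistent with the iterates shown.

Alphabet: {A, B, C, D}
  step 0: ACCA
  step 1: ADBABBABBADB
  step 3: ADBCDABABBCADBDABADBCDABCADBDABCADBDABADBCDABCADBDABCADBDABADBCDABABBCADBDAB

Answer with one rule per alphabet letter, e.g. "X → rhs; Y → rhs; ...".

A->ADB, B->DAB, C->ABB, D->C

  step 0 ⇒ step 1: ACCA ⇒ ADB·ABB·ABB·ADB
    A ↦ ADB
    C ↦ ABB
    B ↦ DAB  (constrained at step 1)
    D ↦ C  (constrained at step 1)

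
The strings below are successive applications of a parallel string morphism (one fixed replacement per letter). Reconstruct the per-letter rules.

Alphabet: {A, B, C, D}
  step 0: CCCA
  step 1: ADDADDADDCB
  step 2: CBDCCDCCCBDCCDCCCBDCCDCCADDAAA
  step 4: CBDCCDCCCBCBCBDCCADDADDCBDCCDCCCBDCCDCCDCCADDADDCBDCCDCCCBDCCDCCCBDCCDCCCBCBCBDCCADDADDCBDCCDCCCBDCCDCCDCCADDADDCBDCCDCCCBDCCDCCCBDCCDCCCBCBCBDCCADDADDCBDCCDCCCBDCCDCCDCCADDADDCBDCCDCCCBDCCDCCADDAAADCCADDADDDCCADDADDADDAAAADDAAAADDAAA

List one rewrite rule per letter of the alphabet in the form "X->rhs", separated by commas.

A->CB, B->AAA, C->ADD, D->DCC

  step 1 ⇒ step 2: ADDADDADDCB ⇒ CB·DCC·DCC·CB·DCC·DCC·CB·DCC·DCC·ADD·AAA
    A ↦ CB
    B ↦ AAA
    C ↦ ADD
    D ↦ DCC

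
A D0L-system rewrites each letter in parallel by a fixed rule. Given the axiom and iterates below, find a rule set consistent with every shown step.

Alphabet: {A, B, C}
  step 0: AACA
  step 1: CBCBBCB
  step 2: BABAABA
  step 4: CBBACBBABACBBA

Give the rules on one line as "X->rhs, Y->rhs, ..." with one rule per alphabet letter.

  step 1 ⇒ step 2: CBCBBCB ⇒ B·A·B·A·A·B·A
    B ↦ A
    C ↦ B
  step 0 ⇒ step 1: AACA ⇒ CB·CB·B·CB
    A ↦ CB

A->CB, B->A, C->B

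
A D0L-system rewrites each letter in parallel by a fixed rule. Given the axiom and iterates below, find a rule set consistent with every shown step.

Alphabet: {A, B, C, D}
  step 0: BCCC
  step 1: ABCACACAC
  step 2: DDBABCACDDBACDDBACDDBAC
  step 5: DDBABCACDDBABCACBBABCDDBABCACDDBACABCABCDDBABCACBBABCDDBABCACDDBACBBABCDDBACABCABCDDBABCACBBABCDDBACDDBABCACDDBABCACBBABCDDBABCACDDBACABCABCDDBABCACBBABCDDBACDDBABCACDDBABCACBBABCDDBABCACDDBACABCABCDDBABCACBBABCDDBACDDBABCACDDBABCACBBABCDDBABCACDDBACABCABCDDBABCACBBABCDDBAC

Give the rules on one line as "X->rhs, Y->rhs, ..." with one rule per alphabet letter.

  step 1 ⇒ step 2: ABCACACAC ⇒ DDB·ABC·AC·DDB·AC·DDB·AC·DDB·AC
    A ↦ DDB
    B ↦ ABC
    C ↦ AC
    D ↦ B  (constrained at step 2)

A->DDB, B->ABC, C->AC, D->B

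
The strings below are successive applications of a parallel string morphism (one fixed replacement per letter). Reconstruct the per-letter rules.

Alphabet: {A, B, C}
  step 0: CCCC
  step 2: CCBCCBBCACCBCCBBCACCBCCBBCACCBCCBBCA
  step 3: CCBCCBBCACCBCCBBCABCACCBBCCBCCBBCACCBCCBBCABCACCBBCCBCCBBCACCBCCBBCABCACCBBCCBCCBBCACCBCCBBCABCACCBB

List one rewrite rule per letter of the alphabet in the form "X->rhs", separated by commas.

  step 2 ⇒ step 3: CCBCCBBCACCBCCBBCACCBCCBBCACCBCCBBCA ⇒ CCB·CCB·BCA·CCB·CCB·BCA·BCA·CCB·B·CCB·CCB·BCA·CCB·CCB·BCA·BCA·CCB·B·CCB·CCB·BCA·CCB·CCB·BCA·BCA·CCB·B·CCB·CCB·BCA·CCB·CCB·BCA·BCA·CCB·B
    A ↦ B
    B ↦ BCA
    C ↦ CCB

A->B, B->BCA, C->CCB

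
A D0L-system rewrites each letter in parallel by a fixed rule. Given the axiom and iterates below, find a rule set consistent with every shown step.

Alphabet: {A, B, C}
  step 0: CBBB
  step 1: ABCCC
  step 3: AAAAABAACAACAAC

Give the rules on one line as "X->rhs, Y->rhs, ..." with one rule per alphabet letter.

  step 0 ⇒ step 1: CBBB ⇒ AB·C·C·C
    B ↦ C
    C ↦ AB
    A ↦ AA  (constrained at step 1)

A->AA, B->C, C->AB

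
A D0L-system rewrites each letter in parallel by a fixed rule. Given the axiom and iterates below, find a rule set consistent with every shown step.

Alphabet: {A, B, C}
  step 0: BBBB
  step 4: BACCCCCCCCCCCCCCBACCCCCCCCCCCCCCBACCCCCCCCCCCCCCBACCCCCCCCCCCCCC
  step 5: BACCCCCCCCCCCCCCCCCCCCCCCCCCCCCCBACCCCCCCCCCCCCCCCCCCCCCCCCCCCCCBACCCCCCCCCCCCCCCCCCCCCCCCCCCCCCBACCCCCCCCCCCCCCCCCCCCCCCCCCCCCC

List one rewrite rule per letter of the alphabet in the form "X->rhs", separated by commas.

  step 4 ⇒ step 5: BACCCCCCCCCCCCCCBACCCCCCCCCCCCCCBACCCCCCCCCCCCCCBACCCCCCCCCCCCCC ⇒ BA·CC·CC·CC·CC·CC·CC·CC·CC·CC·CC·CC·CC·CC·CC·CC·BA·CC·CC·CC·CC·CC·CC·CC·CC·CC·CC·CC·CC·CC·CC·CC·BA·CC·CC·CC·CC·CC·CC·CC·CC·CC·CC·CC·CC·CC·CC·CC·BA·CC·CC·CC·CC·CC·CC·CC·CC·CC·CC·CC·CC·CC·CC·CC
    A ↦ CC
    B ↦ BA
    C ↦ CC

A->CC, B->BA, C->CC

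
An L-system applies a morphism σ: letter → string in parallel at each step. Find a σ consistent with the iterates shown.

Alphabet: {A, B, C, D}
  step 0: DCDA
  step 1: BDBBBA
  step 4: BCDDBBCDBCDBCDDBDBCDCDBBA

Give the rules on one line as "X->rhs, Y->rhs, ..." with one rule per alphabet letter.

A->BBA, B->CD, C->D, D->B

  step 0 ⇒ step 1: DCDA ⇒ B·D·B·BBA
    A ↦ BBA
    C ↦ D
    D ↦ B
    B ↦ CD  (constrained at step 1)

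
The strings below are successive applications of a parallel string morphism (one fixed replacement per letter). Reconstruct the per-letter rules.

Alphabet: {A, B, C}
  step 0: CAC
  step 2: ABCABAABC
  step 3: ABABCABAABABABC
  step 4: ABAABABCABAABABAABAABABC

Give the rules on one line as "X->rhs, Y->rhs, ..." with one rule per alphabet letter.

  step 3 ⇒ step 4: ABABCABAABABABC ⇒ AB·A·AB·A·BC·AB·A·AB·AB·A·AB·A·AB·A·BC
    A ↦ AB
    B ↦ A
    C ↦ BC

A->AB, B->A, C->BC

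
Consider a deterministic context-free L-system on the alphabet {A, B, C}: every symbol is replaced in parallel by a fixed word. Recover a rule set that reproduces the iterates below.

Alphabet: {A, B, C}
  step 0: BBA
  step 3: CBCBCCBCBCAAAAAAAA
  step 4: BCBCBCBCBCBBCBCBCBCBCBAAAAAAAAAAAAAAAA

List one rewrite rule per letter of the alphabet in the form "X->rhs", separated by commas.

A->AA, B->C, C->BCB

  step 3 ⇒ step 4: CBCBCCBCBCAAAAAAAA ⇒ BCB·C·BCB·C·BCB·BCB·C·BCB·C·BCB·AA·AA·AA·AA·AA·AA·AA·AA
    A ↦ AA
    B ↦ C
    C ↦ BCB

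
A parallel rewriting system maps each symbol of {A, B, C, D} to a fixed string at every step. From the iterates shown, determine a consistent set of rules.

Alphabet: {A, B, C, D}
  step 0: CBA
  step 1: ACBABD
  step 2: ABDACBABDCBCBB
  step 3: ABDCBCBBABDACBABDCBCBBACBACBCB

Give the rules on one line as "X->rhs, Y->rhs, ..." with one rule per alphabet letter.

A->ABD, B->CB, C->A, D->CBB

  step 2 ⇒ step 3: ABDACBABDCBCBB ⇒ ABD·CB·CBB·ABD·A·CB·ABD·CB·CBB·A·CB·A·CB·CB
    A ↦ ABD
    B ↦ CB
    C ↦ A
    D ↦ CBB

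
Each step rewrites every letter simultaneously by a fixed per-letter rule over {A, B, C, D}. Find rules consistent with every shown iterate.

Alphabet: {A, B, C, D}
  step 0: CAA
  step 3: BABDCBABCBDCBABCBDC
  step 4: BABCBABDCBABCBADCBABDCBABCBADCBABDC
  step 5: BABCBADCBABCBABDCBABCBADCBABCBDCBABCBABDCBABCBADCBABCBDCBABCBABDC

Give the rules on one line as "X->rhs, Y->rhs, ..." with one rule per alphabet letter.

  step 4 ⇒ step 5: BABCBABDCBABCBADCBABDCBABCBADCBABDC ⇒ BA·BC·BA·DC·BA·BC·BA·B·DC·BA·BC·BA·DC·BA·BC·B·DC·BA·BC·BA·B·DC·BA·BC·BA·DC·BA·BC·B·DC·BA·BC·BA·B·DC
    A ↦ BC
    B ↦ BA
    C ↦ DC
    D ↦ B

A->BC, B->BA, C->DC, D->B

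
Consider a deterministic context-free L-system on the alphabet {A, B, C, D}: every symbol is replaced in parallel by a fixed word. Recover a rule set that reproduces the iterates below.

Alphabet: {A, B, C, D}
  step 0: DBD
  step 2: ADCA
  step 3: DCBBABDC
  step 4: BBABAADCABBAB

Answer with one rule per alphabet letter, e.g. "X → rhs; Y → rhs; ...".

A->DC, B->A, C->BAB, D->B

  step 3 ⇒ step 4: DCBBABDC ⇒ B·BAB·A·A·DC·A·B·BAB
    A ↦ DC
    B ↦ A
    C ↦ BAB
    D ↦ B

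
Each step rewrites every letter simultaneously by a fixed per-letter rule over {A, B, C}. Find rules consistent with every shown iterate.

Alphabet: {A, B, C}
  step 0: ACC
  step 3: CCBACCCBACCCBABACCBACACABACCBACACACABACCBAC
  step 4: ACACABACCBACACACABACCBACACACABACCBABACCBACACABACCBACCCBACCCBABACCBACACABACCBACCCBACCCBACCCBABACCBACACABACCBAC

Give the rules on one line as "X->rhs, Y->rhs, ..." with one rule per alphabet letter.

  step 3 ⇒ step 4: CCBACCCBACCCBABACCBACACABACCBACACACABACCBAC ⇒ AC·AC·ABA·CCB·AC·AC·AC·ABA·CCB·AC·AC·AC·ABA·CCB·ABA·CCB·AC·AC·ABA·CCB·AC·CCB·AC·CCB·ABA·CCB·AC·AC·ABA·CCB·AC·CCB·AC·CCB·AC·CCB·ABA·CCB·AC·AC·ABA·CCB·AC
    A ↦ CCB
    B ↦ ABA
    C ↦ AC

A->CCB, B->ABA, C->AC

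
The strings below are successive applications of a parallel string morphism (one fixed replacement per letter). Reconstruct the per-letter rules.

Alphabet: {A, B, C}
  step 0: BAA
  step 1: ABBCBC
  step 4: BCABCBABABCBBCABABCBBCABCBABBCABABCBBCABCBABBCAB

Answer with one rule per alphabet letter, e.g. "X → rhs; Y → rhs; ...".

A->BC, B->AB, C->CB

  step 0 ⇒ step 1: BAA ⇒ AB·BC·BC
    A ↦ BC
    B ↦ AB
    C ↦ CB  (constrained at step 1)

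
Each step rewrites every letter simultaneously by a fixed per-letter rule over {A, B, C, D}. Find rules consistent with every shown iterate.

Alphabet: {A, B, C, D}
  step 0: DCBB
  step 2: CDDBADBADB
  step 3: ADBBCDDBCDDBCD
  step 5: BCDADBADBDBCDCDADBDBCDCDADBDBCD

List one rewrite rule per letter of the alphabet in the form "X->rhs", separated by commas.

A->D, B->CD, C->AD, D->B

  step 2 ⇒ step 3: CDDBADBADB ⇒ AD·B·B·CD·D·B·CD·D·B·CD
    A ↦ D
    B ↦ CD
    C ↦ AD
    D ↦ B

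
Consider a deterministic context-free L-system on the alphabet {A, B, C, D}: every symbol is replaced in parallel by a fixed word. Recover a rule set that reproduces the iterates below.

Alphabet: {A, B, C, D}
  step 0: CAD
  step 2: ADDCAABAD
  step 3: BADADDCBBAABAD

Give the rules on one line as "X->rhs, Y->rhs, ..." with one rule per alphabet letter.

A->B, B->AA, C->DC, D->AD

  step 2 ⇒ step 3: ADDCAABAD ⇒ B·AD·AD·DC·B·B·AA·B·AD
    A ↦ B
    B ↦ AA
    C ↦ DC
    D ↦ AD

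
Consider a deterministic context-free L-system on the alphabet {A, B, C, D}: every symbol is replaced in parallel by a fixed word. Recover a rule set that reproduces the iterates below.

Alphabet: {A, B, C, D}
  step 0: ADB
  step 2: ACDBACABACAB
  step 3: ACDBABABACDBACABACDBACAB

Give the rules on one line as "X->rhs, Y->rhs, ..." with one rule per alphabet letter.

A->AC, B->AB, C->DB, D->AB

  step 2 ⇒ step 3: ACDBACABACAB ⇒ AC·DB·AB·AB·AC·DB·AC·AB·AC·DB·AC·AB
    A ↦ AC
    B ↦ AB
    C ↦ DB
    D ↦ AB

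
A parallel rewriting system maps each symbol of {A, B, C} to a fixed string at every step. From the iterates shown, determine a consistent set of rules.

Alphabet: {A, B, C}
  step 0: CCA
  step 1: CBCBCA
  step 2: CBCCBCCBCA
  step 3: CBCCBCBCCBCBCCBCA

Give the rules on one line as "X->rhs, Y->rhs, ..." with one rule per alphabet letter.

A->CA, B->C, C->CB

  step 2 ⇒ step 3: CBCCBCCBCA ⇒ CB·C·CB·CB·C·CB·CB·C·CB·CA
    A ↦ CA
    B ↦ C
    C ↦ CB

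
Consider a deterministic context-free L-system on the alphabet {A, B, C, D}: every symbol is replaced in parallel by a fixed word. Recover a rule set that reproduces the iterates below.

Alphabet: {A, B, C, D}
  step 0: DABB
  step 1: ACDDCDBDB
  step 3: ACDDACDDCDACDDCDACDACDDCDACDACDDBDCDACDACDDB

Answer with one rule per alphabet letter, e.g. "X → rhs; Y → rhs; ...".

A->DC, B->DB, C->D, D->ACD

  step 0 ⇒ step 1: DABB ⇒ ACD·DC·DB·DB
    A ↦ DC
    B ↦ DB
    D ↦ ACD
    C ↦ D  (constrained at step 1)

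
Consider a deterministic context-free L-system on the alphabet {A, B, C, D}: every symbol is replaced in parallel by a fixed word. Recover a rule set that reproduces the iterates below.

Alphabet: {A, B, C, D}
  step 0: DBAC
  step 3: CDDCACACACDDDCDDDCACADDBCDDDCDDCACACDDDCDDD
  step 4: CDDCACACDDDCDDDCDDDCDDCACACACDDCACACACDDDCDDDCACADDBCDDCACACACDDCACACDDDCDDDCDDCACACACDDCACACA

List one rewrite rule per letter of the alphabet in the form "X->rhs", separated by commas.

  step 3 ⇒ step 4: CDDCACACACDDDCDDDCACADDBCDDDCDDCACACDDDCDDD ⇒ CDD·CA·CA·CDD·D·CDD·D·CDD·D·CDD·CA·CA·CA·CDD·CA·CA·CA·CDD·D·CDD·D·CA·CA·DDB·CDD·CA·CA·CA·CDD·CA·CA·CDD·D·CDD·D·CDD·CA·CA·CA·CDD·CA·CA·CA
    A ↦ D
    B ↦ DDB
    C ↦ CDD
    D ↦ CA

A->D, B->DDB, C->CDD, D->CA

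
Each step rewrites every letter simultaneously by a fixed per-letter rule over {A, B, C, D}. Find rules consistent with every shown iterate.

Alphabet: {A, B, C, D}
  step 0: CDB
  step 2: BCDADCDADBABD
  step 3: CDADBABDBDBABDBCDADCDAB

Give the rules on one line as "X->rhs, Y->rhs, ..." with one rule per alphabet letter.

  step 2 ⇒ step 3: BCDADCDADBABD ⇒ CDA·DBA·B·D·B·DBA·B·D·B·CDA·D·CDA·B
    A ↦ D
    B ↦ CDA
    C ↦ DBA
    D ↦ B

A->D, B->CDA, C->DBA, D->B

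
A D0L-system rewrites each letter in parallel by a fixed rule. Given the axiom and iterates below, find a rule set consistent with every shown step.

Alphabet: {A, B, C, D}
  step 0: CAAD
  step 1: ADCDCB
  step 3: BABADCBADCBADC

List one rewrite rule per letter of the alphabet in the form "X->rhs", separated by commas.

A->DC, B->BA, C->A, D->B

  step 0 ⇒ step 1: CAAD ⇒ A·DC·DC·B
    A ↦ DC
    C ↦ A
    D ↦ B
    B ↦ BA  (constrained at step 1)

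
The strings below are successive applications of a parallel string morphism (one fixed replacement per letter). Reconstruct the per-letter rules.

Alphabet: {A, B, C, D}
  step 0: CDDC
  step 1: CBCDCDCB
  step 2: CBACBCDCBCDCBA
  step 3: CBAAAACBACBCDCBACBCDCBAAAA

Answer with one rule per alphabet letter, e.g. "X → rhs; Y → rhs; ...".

  step 2 ⇒ step 3: CBACBCDCBCDCBA ⇒ CB·A·AAA·CB·A·CB·CD·CB·A·CB·CD·CB·A·AAA
    A ↦ AAA
    B ↦ A
    C ↦ CB
    D ↦ CD

A->AAA, B->A, C->CB, D->CD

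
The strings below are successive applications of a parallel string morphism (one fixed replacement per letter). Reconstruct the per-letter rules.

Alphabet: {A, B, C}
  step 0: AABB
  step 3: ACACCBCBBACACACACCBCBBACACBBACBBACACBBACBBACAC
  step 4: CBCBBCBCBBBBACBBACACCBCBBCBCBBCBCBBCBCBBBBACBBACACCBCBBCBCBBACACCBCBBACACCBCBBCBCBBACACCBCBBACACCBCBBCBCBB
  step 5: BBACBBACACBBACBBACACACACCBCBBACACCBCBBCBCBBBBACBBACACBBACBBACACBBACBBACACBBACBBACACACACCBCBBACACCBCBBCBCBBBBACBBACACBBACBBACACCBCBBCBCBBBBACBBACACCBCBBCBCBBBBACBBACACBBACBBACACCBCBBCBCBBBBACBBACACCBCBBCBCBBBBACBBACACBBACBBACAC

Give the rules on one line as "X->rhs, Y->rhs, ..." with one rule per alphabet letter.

  step 4 ⇒ step 5: CBCBBCBCBBBBACBBACACCBCBBCBCBBCBCBBCBCBBBBACBBACACCBCBBCBCBBACACCBCBBACACCBCBBCBCBBACACCBCBBACACCBCBBCBCBB ⇒ BB·AC·BB·AC·AC·BB·AC·BB·AC·AC·AC·AC·CBC·BB·AC·AC·CBC·BB·CBC·BB·BB·AC·BB·AC·AC·BB·AC·BB·AC·AC·BB·AC·BB·AC·AC·BB·AC·BB·AC·AC·AC·AC·CBC·BB·AC·AC·CBC·BB·CBC·BB·BB·AC·BB·AC·AC·BB·AC·BB·AC·AC·CBC·BB·CBC·BB·BB·AC·BB·AC·AC·CBC·BB·CBC·BB·BB·AC·BB·AC·AC·BB·AC·BB·AC·AC·CBC·BB·CBC·BB·BB·AC·BB·AC·AC·CBC·BB·CBC·BB·BB·AC·BB·AC·AC·BB·AC·BB·AC·AC
    A ↦ CBC
    B ↦ AC
    C ↦ BB

A->CBC, B->AC, C->BB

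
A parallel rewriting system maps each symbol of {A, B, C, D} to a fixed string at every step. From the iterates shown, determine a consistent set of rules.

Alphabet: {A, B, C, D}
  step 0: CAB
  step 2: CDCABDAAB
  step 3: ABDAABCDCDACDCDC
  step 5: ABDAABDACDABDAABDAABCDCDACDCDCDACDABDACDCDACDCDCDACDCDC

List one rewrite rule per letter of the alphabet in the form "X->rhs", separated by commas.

  step 2 ⇒ step 3: CDCABDAAB ⇒ AB·DA·AB·CD·C·DA·CD·CD·C
    A ↦ CD
    B ↦ C
    C ↦ AB
    D ↦ DA

A->CD, B->C, C->AB, D->DA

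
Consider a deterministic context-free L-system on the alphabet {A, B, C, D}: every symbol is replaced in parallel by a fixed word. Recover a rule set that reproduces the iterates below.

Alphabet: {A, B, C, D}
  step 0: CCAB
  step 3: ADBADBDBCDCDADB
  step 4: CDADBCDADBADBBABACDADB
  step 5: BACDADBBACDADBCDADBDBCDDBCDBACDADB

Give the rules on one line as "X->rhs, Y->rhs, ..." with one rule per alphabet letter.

A->CD, B->DB, C->B, D->A

  step 4 ⇒ step 5: CDADBCDADBADBBABACDADB ⇒ B·A·CD·A·DB·B·A·CD·A·DB·CD·A·DB·DB·CD·DB·CD·B·A·CD·A·DB
    A ↦ CD
    B ↦ DB
    C ↦ B
    D ↦ A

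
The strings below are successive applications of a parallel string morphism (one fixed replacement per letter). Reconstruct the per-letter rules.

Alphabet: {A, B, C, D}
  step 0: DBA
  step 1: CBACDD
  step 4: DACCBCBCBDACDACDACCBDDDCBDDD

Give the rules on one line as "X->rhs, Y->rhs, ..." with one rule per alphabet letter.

A->DD, B->AC, C->D, D->CB

  step 0 ⇒ step 1: DBA ⇒ CB·AC·DD
    A ↦ DD
    B ↦ AC
    D ↦ CB
    C ↦ D  (constrained at step 1)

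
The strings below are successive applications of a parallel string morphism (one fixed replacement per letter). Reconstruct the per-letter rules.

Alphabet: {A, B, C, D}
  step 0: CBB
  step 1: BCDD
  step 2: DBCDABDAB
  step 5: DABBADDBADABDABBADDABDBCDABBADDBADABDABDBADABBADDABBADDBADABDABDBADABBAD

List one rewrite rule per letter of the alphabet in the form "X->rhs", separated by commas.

  step 1 ⇒ step 2: BCDD ⇒ D·BC·DAB·DAB
    B ↦ D
    C ↦ BC
    D ↦ DAB
    A ↦ BA  (constrained at step 2)

A->BA, B->D, C->BC, D->DAB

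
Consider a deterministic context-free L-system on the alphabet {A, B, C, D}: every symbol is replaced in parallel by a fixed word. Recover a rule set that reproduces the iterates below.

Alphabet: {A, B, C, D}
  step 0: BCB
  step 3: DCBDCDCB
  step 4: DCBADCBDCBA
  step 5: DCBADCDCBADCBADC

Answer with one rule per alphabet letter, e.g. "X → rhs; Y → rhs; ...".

  step 4 ⇒ step 5: DCBADCBDCBA ⇒ DC·B·A·DC·DC·B·A·DC·B·A·DC
    A ↦ DC
    B ↦ A
    C ↦ B
    D ↦ DC

A->DC, B->A, C->B, D->DC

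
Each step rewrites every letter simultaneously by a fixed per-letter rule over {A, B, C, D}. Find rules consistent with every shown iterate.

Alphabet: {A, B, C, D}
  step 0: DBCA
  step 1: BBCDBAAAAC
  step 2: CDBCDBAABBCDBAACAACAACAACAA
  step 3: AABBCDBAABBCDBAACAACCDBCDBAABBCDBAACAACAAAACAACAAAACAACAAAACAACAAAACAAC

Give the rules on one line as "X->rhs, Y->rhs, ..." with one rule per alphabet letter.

  step 2 ⇒ step 3: CDBCDBAABBCDBAACAACAACAACAA ⇒ AA·BB·CDB·AA·BB·CDB·AAC·AAC·CDB·CDB·AA·BB·CDB·AAC·AAC·AA·AAC·AAC·AA·AAC·AAC·AA·AAC·AAC·AA·AAC·AAC
    A ↦ AAC
    B ↦ CDB
    C ↦ AA
    D ↦ BB

A->AAC, B->CDB, C->AA, D->BB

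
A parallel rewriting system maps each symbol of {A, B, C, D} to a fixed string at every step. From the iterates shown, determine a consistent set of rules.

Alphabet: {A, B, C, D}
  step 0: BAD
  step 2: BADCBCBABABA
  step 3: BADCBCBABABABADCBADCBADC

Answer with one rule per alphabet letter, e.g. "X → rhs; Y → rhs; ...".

  step 2 ⇒ step 3: BADCBCBABABA ⇒ BA·DC·BC·BA·BA·BA·BA·DC·BA·DC·BA·DC
    A ↦ DC
    B ↦ BA
    C ↦ BA
    D ↦ BC

A->DC, B->BA, C->BA, D->BC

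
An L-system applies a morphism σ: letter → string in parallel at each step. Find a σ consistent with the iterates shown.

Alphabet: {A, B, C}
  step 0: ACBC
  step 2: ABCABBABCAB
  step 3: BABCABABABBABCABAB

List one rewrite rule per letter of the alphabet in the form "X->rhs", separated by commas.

A->B, B->AB, C->CA

  step 2 ⇒ step 3: ABCABBABCAB ⇒ B·AB·CA·B·AB·AB·B·AB·CA·B·AB
    A ↦ B
    B ↦ AB
    C ↦ CA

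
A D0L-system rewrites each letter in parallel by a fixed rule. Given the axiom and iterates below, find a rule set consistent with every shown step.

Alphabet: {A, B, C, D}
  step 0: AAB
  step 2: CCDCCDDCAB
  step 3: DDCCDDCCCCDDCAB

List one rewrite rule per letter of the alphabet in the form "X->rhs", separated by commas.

A->DC, B->AB, C->D, D->CC

  step 2 ⇒ step 3: CCDCCDDCAB ⇒ D·D·CC·D·D·CC·CC·D·DC·AB
    A ↦ DC
    B ↦ AB
    C ↦ D
    D ↦ CC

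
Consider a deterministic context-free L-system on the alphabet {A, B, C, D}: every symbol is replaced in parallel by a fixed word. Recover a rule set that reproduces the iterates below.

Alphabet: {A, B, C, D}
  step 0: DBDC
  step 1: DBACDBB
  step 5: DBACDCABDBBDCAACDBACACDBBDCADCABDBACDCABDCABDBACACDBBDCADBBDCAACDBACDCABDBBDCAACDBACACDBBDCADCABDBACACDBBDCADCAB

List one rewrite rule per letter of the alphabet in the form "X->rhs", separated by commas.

  step 0 ⇒ step 1: DBDC ⇒ DB·AC·DB·B
    B ↦ AC
    C ↦ B
    D ↦ DB
    A ↦ DCA  (constrained at step 1)

A->DCA, B->AC, C->B, D->DB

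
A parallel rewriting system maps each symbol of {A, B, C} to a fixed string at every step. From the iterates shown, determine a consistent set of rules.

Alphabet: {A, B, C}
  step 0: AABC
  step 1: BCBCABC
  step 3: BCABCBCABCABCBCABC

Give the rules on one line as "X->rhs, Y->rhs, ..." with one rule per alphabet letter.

  step 0 ⇒ step 1: AABC ⇒ BC·BC·A·BC
    A ↦ BC
    B ↦ A
    C ↦ BC

A->BC, B->A, C->BC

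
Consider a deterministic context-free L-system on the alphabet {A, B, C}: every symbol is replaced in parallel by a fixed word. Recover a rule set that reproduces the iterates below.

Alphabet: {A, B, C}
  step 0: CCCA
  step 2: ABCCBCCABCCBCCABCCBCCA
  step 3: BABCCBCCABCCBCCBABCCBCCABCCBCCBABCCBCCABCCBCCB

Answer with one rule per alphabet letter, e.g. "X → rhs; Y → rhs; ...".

  step 2 ⇒ step 3: ABCCBCCABCCBCCABCCBCCA ⇒ B·A·BCC·BCC·A·BCC·BCC·B·A·BCC·BCC·A·BCC·BCC·B·A·BCC·BCC·A·BCC·BCC·B
    A ↦ B
    B ↦ A
    C ↦ BCC

A->B, B->A, C->BCC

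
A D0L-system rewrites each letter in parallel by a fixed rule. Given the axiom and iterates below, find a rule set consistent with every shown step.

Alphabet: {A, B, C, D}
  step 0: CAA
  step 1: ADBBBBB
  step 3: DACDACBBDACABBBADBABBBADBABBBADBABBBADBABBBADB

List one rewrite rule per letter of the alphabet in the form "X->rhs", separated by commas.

A->BB, B->DAC, C->ADB, D->AB

  step 0 ⇒ step 1: CAA ⇒ ADB·BB·BB
    A ↦ BB
    C ↦ ADB
    B ↦ DAC  (constrained at step 1)
    D ↦ AB  (constrained at step 1)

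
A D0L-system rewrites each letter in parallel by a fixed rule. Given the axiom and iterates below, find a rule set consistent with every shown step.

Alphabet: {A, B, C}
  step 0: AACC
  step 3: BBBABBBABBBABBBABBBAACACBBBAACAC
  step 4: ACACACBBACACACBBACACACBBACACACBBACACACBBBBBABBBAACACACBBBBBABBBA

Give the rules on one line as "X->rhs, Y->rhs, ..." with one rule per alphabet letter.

  step 3 ⇒ step 4: BBBABBBABBBABBBABBBAACACBBBAACAC ⇒ AC·AC·AC·BB·AC·AC·AC·BB·AC·AC·AC·BB·AC·AC·AC·BB·AC·AC·AC·BB·BB·BA·BB·BA·AC·AC·AC·BB·BB·BA·BB·BA
    A ↦ BB
    B ↦ AC
    C ↦ BA

A->BB, B->AC, C->BA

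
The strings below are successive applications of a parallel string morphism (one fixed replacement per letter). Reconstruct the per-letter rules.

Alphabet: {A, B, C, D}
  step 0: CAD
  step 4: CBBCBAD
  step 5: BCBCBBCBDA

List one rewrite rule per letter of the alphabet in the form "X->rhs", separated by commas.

  step 4 ⇒ step 5: CBBCBAD ⇒ B·CB·CB·B·CB·D·A
    A ↦ D
    B ↦ CB
    C ↦ B
    D ↦ A

A->D, B->CB, C->B, D->A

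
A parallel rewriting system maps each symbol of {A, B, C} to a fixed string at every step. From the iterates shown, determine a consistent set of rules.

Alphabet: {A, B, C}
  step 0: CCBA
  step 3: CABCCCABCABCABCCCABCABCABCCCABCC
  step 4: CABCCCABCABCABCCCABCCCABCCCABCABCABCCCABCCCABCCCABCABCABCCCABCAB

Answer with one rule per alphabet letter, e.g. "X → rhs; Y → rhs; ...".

A->C, B->C, C->CAB

  step 3 ⇒ step 4: CABCCCABCABCABCCCABCABCABCCCABCC ⇒ CAB·C·C·CAB·CAB·CAB·C·C·CAB·C·C·CAB·C·C·CAB·CAB·CAB·C·C·CAB·C·C·CAB·C·C·CAB·CAB·CAB·C·C·CAB·CAB
    A ↦ C
    B ↦ C
    C ↦ CAB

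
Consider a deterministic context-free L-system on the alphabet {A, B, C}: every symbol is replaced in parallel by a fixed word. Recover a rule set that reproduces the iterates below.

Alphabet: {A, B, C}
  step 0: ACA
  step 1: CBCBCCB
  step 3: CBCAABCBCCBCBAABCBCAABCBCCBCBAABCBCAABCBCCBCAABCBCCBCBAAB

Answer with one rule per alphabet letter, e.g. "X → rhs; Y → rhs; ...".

A->CB, B->AAB, C->CBC

  step 0 ⇒ step 1: ACA ⇒ CB·CBC·CB
    A ↦ CB
    C ↦ CBC
    B ↦ AAB  (constrained at step 1)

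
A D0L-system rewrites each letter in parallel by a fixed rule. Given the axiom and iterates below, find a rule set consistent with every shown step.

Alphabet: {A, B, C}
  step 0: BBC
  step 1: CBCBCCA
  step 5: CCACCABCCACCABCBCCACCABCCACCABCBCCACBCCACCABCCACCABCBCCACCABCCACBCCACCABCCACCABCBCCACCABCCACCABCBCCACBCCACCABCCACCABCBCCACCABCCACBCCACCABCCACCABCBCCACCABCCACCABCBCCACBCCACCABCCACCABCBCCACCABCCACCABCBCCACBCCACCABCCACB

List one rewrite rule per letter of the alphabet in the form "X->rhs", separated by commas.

  step 0 ⇒ step 1: BBC ⇒ CB·CB·CCA
    B ↦ CB
    C ↦ CCA
    A ↦ B  (constrained at step 1)

A->B, B->CB, C->CCA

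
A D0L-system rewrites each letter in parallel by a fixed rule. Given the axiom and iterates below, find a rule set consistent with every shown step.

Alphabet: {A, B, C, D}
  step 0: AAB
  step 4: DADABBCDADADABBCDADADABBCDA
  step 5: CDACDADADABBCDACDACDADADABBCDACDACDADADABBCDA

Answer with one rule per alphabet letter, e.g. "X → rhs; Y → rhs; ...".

  step 4 ⇒ step 5: DADABBCDADADABBCDADADABBCDA ⇒ C·DA·C·DA·DA·DA·BB·C·DA·C·DA·C·DA·DA·DA·BB·C·DA·C·DA·C·DA·DA·DA·BB·C·DA
    A ↦ DA
    B ↦ DA
    C ↦ BB
    D ↦ C

A->DA, B->DA, C->BB, D->C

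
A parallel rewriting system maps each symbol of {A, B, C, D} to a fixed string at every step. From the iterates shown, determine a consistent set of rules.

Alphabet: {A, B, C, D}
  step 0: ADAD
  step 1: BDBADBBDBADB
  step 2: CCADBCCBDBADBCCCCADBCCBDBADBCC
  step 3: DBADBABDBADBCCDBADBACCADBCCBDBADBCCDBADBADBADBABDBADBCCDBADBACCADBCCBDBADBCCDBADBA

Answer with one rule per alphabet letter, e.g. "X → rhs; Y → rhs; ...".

A->BDB, B->CC, C->DBA, D->ADB

  step 2 ⇒ step 3: CCADBCCBDBADBCCCCADBCCBDBADBCC ⇒ DBA·DBA·BDB·ADB·CC·DBA·DBA·CC·ADB·CC·BDB·ADB·CC·DBA·DBA·DBA·DBA·BDB·ADB·CC·DBA·DBA·CC·ADB·CC·BDB·ADB·CC·DBA·DBA
    A ↦ BDB
    B ↦ CC
    C ↦ DBA
    D ↦ ADB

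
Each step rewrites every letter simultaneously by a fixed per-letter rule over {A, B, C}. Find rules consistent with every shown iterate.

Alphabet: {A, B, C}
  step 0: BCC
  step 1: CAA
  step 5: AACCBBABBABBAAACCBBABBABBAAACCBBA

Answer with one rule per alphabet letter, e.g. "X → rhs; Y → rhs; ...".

A->BBA, B->C, C->A

  step 0 ⇒ step 1: BCC ⇒ C·A·A
    B ↦ C
    C ↦ A
    A ↦ BBA  (constrained at step 1)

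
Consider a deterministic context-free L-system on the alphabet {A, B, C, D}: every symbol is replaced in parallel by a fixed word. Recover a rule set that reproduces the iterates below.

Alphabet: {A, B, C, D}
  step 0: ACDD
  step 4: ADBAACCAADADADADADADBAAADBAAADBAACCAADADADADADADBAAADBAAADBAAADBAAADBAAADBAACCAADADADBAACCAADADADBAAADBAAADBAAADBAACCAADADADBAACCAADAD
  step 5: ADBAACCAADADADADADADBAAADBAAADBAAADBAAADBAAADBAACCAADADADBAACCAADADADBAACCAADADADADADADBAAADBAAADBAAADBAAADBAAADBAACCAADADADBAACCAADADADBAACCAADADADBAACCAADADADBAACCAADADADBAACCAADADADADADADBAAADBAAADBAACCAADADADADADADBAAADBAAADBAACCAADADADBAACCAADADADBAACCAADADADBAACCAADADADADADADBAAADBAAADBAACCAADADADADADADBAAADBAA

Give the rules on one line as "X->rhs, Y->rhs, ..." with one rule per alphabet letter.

  step 4 ⇒ step 5: ADBAACCAADADADADADADBAAADBAAADBAACCAADADADADADADBAAADBAAADBAAADBAAADBAAADBAACCAADADADBAACCAADADADBAAADBAAADBAAADBAACCAADADADBAACCAADAD ⇒ AD·BAA·CCA·AD·AD·AD·AD·AD·AD·BAA·AD·BAA·AD·BAA·AD·BAA·AD·BAA·AD·BAA·CCA·AD·AD·AD·BAA·CCA·AD·AD·AD·BAA·CCA·AD·AD·AD·AD·AD·AD·BAA·AD·BAA·AD·BAA·AD·BAA·AD·BAA·AD·BAA·CCA·AD·AD·AD·BAA·CCA·AD·AD·AD·BAA·CCA·AD·AD·AD·BAA·CCA·AD·AD·AD·BAA·CCA·AD·AD·AD·BAA·CCA·AD·AD·AD·AD·AD·AD·BAA·AD·BAA·AD·BAA·CCA·AD·AD·AD·AD·AD·AD·BAA·AD·BAA·AD·BAA·CCA·AD·AD·AD·BAA·CCA·AD·AD·AD·BAA·CCA·AD·AD·AD·BAA·CCA·AD·AD·AD·AD·AD·AD·BAA·AD·BAA·AD·BAA·CCA·AD·AD·AD·AD·AD·AD·BAA·AD·BAA
    A ↦ AD
    B ↦ CCA
    C ↦ AD
    D ↦ BAA

A->AD, B->CCA, C->AD, D->BAA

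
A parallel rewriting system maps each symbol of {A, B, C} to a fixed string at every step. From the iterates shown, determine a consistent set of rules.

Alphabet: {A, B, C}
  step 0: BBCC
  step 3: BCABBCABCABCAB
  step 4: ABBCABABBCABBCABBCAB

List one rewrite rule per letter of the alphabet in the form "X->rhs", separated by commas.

A->C, B->AB, C->B

  step 3 ⇒ step 4: BCABBCABCABCAB ⇒ AB·B·C·AB·AB·B·C·AB·B·C·AB·B·C·AB
    A ↦ C
    B ↦ AB
    C ↦ B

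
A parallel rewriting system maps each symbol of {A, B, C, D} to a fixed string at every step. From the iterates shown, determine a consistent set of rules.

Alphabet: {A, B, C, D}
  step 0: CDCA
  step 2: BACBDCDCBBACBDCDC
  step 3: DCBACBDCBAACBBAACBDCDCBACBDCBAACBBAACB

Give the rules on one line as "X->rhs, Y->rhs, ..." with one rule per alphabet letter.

  step 2 ⇒ step 3: BACBDCDCBBACBDCDC ⇒ DC·B·ACB·DC·BA·ACB·BA·ACB·DC·DC·B·ACB·DC·BA·ACB·BA·ACB
    A ↦ B
    B ↦ DC
    C ↦ ACB
    D ↦ BA

A->B, B->DC, C->ACB, D->BA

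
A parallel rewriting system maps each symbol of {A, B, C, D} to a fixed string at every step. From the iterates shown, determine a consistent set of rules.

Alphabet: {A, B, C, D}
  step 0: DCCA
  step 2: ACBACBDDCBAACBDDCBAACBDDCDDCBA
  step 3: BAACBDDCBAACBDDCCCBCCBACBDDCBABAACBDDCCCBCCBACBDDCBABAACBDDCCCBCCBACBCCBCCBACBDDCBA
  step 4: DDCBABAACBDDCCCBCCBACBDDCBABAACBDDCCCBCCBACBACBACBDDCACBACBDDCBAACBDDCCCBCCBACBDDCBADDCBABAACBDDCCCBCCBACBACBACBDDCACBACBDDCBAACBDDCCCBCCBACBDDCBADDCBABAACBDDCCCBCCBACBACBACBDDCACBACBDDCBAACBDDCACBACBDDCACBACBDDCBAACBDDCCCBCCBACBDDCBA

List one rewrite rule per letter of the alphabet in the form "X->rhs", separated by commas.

A->BA, B->DDC, C->ACB, D->CCB

  step 3 ⇒ step 4: BAACBDDCBAACBDDCCCBCCBACBDDCBABAACBDDCCCBCCBACBDDCBABAACBDDCCCBCCBACBCCBCCBACBDDCBA ⇒ DDC·BA·BA·ACB·DDC·CCB·CCB·ACB·DDC·BA·BA·ACB·DDC·CCB·CCB·ACB·ACB·ACB·DDC·ACB·ACB·DDC·BA·ACB·DDC·CCB·CCB·ACB·DDC·BA·DDC·BA·BA·ACB·DDC·CCB·CCB·ACB·ACB·ACB·DDC·ACB·ACB·DDC·BA·ACB·DDC·CCB·CCB·ACB·DDC·BA·DDC·BA·BA·ACB·DDC·CCB·CCB·ACB·ACB·ACB·DDC·ACB·ACB·DDC·BA·ACB·DDC·ACB·ACB·DDC·ACB·ACB·DDC·BA·ACB·DDC·CCB·CCB·ACB·DDC·BA
    A ↦ BA
    B ↦ DDC
    C ↦ ACB
    D ↦ CCB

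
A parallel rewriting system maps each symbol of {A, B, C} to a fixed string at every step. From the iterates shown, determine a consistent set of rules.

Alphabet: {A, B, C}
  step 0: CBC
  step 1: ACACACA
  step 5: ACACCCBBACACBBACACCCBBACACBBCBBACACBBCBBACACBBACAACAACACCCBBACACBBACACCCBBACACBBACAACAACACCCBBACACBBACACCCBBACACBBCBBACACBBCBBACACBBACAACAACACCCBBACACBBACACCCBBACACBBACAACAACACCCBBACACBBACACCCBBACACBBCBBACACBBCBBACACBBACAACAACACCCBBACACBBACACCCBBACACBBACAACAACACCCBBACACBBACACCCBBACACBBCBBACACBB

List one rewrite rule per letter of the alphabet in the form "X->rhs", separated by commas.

  step 0 ⇒ step 1: CBC ⇒ ACA·C·ACA
    B ↦ C
    C ↦ ACA
    A ↦ CBB  (constrained at step 1)

A->CBB, B->C, C->ACA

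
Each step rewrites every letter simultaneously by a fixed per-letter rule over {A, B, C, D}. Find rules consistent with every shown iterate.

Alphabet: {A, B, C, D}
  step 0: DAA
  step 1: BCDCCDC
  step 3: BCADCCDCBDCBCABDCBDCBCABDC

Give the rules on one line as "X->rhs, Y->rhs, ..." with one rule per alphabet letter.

A->CDC, B->BCA, C->DC, D->B

  step 0 ⇒ step 1: DAA ⇒ B·CDC·CDC
    A ↦ CDC
    D ↦ B
    B ↦ BCA  (constrained at step 1)
    C ↦ DC  (constrained at step 1)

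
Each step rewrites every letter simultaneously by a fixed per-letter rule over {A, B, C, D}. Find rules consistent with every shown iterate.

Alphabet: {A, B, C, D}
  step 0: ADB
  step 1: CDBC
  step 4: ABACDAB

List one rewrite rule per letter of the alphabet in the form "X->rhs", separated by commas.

A->CD, B->C, C->A, D->B

  step 0 ⇒ step 1: ADB ⇒ CD·B·C
    A ↦ CD
    B ↦ C
    D ↦ B
    C ↦ A  (constrained at step 1)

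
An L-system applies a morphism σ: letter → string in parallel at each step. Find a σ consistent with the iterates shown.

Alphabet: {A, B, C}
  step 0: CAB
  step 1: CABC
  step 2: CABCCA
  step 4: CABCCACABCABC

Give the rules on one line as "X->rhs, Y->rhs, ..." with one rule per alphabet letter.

  step 1 ⇒ step 2: CABC ⇒ CA·B·C·CA
    A ↦ B
    B ↦ C
    C ↦ CA

A->B, B->C, C->CA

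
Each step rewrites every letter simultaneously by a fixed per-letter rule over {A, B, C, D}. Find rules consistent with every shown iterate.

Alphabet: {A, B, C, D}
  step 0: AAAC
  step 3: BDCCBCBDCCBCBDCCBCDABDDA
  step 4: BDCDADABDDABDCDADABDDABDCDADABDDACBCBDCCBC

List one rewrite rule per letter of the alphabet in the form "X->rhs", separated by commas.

A->BC, B->BD, C->DA, D->C

  step 3 ⇒ step 4: BDCCBCBDCCBCBDCCBCDABDDA ⇒ BD·C·DA·DA·BD·DA·BD·C·DA·DA·BD·DA·BD·C·DA·DA·BD·DA·C·BC·BD·C·C·BC
    A ↦ BC
    B ↦ BD
    C ↦ DA
    D ↦ C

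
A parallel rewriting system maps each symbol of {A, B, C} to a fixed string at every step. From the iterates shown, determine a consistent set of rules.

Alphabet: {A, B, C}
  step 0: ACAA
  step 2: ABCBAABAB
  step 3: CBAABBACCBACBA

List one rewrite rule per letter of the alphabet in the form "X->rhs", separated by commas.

A->C, B->BA, C->AB

  step 2 ⇒ step 3: ABCBAABAB ⇒ C·BA·AB·BA·C·C·BA·C·BA
    A ↦ C
    B ↦ BA
    C ↦ AB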